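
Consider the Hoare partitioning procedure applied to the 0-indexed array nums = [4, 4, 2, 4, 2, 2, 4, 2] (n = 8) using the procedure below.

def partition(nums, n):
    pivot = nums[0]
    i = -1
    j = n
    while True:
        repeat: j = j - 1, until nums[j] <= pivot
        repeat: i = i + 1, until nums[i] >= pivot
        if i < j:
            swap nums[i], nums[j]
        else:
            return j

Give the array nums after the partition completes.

[2, 4, 2, 2, 2, 4, 4, 4]

pivot=4
j stops at 7 (2), i stops at 0 (4); swap ⇒ [2, 4, 2, 4, 2, 2, 4, 4]
j stops at 6 (4), i stops at 1 (4); swap ⇒ [2, 4, 2, 4, 2, 2, 4, 4]
j stops at 5 (2), i stops at 3 (4); swap ⇒ [2, 4, 2, 2, 2, 4, 4, 4]
j stops at 4, i stops at 5; i≥j ⇒ return 4. nums=[2, 4, 2, 2, 2, 4, 4, 4]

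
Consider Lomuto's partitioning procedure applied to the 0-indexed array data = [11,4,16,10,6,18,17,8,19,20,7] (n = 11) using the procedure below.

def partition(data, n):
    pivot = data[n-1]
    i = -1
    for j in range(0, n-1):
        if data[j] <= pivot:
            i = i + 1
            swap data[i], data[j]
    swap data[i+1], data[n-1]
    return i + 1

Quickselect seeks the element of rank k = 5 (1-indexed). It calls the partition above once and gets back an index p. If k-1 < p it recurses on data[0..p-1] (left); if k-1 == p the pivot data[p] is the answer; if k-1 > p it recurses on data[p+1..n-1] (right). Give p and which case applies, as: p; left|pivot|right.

2; right

pivot = data[10] = 7; i = -1
j=0: data[0]=11 > 7 → no swap
j=1: data[1]=4 ≤ 7 → i=0, swap data[0],data[1] → [4,11,16,10,6,18,17,8,19,20,7]
j=2: data[2]=16 > 7 → no swap
j=3: data[3]=10 > 7 → no swap
j=4: data[4]=6 ≤ 7 → i=1, swap data[1],data[4] → [4,6,16,10,11,18,17,8,19,20,7]
j=5: data[5]=18 > 7 → no swap
j=6: data[6]=17 > 7 → no swap
j=7: data[7]=8 > 7 → no swap
j=8: data[8]=19 > 7 → no swap
j=9: data[9]=20 > 7 → no swap
final swap data[2],data[10] → [4,6,7,10,11,18,17,8,19,20,16]; return 2
p = 2; k-1 = 4 > 2 ⇒ right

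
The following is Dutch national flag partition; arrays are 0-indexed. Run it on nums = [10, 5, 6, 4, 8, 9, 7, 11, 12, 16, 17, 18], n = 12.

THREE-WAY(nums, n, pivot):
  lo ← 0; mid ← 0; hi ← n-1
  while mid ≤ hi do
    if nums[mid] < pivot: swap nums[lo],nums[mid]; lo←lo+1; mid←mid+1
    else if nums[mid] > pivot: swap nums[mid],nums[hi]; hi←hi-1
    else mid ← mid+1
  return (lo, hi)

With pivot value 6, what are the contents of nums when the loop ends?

lo=0 mid=0 hi=11
10>6: swap(0,11), hi=10 ⇒ [18, 5, 6, 4, 8, 9, 7, 11, 12, 16, 17, 10]
18>6: swap(0,10), hi=9 ⇒ [17, 5, 6, 4, 8, 9, 7, 11, 12, 16, 18, 10]
17>6: swap(0,9), hi=8 ⇒ [16, 5, 6, 4, 8, 9, 7, 11, 12, 17, 18, 10]
16>6: swap(0,8), hi=7 ⇒ [12, 5, 6, 4, 8, 9, 7, 11, 16, 17, 18, 10]
12>6: swap(0,7), hi=6 ⇒ [11, 5, 6, 4, 8, 9, 7, 12, 16, 17, 18, 10]
11>6: swap(0,6), hi=5 ⇒ [7, 5, 6, 4, 8, 9, 11, 12, 16, 17, 18, 10]
7>6: swap(0,5), hi=4 ⇒ [9, 5, 6, 4, 8, 7, 11, 12, 16, 17, 18, 10]
9>6: swap(0,4), hi=3 ⇒ [8, 5, 6, 4, 9, 7, 11, 12, 16, 17, 18, 10]
8>6: swap(0,3), hi=2 ⇒ [4, 5, 6, 8, 9, 7, 11, 12, 16, 17, 18, 10]
4<6: swap(0,0), lo=1 mid=1 ⇒ [4, 5, 6, 8, 9, 7, 11, 12, 16, 17, 18, 10]
5<6: swap(1,1), lo=2 mid=2 ⇒ [4, 5, 6, 8, 9, 7, 11, 12, 16, 17, 18, 10]
6=6: mid=3
done. lo=2 hi=2; nums=[4, 5, 6, 8, 9, 7, 11, 12, 16, 17, 18, 10]

[4, 5, 6, 8, 9, 7, 11, 12, 16, 17, 18, 10]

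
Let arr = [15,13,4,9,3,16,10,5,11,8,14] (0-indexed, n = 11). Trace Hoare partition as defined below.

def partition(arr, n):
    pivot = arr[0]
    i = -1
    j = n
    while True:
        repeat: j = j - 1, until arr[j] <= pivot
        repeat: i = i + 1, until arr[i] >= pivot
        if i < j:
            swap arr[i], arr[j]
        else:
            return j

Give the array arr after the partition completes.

pivot=15
j stops at 10 (14), i stops at 0 (15); swap ⇒ [14,13,4,9,3,16,10,5,11,8,15]
j stops at 9 (8), i stops at 5 (16); swap ⇒ [14,13,4,9,3,8,10,5,11,16,15]
j stops at 8, i stops at 9; i≥j ⇒ return 8. arr=[14,13,4,9,3,8,10,5,11,16,15]

[14,13,4,9,3,8,10,5,11,16,15]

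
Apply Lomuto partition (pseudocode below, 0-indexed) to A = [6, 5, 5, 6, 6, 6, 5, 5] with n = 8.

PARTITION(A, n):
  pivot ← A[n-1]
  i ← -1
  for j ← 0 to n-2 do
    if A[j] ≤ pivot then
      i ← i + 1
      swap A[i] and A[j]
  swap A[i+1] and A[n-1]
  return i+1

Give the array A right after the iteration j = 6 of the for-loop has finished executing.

pivot=5, i=-1
j=0: 6>5, skip
j=1: 5≤5, i=0, swap(0,1) ⇒ [5, 6, 5, 6, 6, 6, 5, 5]
j=2: 5≤5, i=1, swap(1,2) ⇒ [5, 5, 6, 6, 6, 6, 5, 5]
j=3: 6>5, skip
j=4: 6>5, skip
j=5: 6>5, skip
j=6: 5≤5, i=2, swap(2,6) ⇒ [5, 5, 5, 6, 6, 6, 6, 5]
(after j=6) A = [5, 5, 5, 6, 6, 6, 6, 5]

[5, 5, 5, 6, 6, 6, 6, 5]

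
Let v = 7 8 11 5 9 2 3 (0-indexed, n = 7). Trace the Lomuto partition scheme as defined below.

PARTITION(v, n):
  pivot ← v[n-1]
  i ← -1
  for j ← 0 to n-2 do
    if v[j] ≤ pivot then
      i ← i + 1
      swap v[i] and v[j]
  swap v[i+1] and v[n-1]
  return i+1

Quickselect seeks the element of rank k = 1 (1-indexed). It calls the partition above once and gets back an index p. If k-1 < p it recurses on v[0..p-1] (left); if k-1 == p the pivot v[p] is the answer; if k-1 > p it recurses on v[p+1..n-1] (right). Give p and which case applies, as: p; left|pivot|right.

1; left

pivot = v[6] = 3; i = -1
j=0: v[0]=7 > 3 → no swap
j=1: v[1]=8 > 3 → no swap
j=2: v[2]=11 > 3 → no swap
j=3: v[3]=5 > 3 → no swap
j=4: v[4]=9 > 3 → no swap
j=5: v[5]=2 ≤ 3 → i=0, swap v[0],v[5] → 2 8 11 5 9 7 3
final swap v[1],v[6] → 2 3 11 5 9 7 8; return 1
p = 1; k-1 = 0 < 1 ⇒ left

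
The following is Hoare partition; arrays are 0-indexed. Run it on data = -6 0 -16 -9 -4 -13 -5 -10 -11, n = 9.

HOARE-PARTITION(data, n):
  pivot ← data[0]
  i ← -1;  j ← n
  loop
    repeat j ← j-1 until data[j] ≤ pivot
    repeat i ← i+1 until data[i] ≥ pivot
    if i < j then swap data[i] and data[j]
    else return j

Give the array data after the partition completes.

pivot=-6
j stops at 8 (-11), i stops at 0 (-6); swap ⇒ -11 0 -16 -9 -4 -13 -5 -10 -6
j stops at 7 (-10), i stops at 1 (0); swap ⇒ -11 -10 -16 -9 -4 -13 -5 0 -6
j stops at 5 (-13), i stops at 4 (-4); swap ⇒ -11 -10 -16 -9 -13 -4 -5 0 -6
j stops at 4, i stops at 5; i≥j ⇒ return 4. data=-11 -10 -16 -9 -13 -4 -5 0 -6

-11 -10 -16 -9 -13 -4 -5 0 -6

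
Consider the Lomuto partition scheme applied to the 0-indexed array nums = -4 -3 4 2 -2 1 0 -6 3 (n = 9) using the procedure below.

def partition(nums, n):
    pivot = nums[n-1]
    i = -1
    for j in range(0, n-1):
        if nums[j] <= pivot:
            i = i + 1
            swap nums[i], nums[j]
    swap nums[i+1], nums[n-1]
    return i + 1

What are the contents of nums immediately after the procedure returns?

-4 -3 2 -2 1 0 -6 3 4

pivot = nums[8] = 3; i = -1
j=0: nums[0]=-4 ≤ 3 → i=0, swap nums[0],nums[0] (no change) → -4 -3 4 2 -2 1 0 -6 3
j=1: nums[1]=-3 ≤ 3 → i=1, swap nums[1],nums[1] (no change) → -4 -3 4 2 -2 1 0 -6 3
j=2: nums[2]=4 > 3 → no swap
j=3: nums[3]=2 ≤ 3 → i=2, swap nums[2],nums[3] → -4 -3 2 4 -2 1 0 -6 3
j=4: nums[4]=-2 ≤ 3 → i=3, swap nums[3],nums[4] → -4 -3 2 -2 4 1 0 -6 3
j=5: nums[5]=1 ≤ 3 → i=4, swap nums[4],nums[5] → -4 -3 2 -2 1 4 0 -6 3
j=6: nums[6]=0 ≤ 3 → i=5, swap nums[5],nums[6] → -4 -3 2 -2 1 0 4 -6 3
j=7: nums[7]=-6 ≤ 3 → i=6, swap nums[6],nums[7] → -4 -3 2 -2 1 0 -6 4 3
final swap nums[7],nums[8] → -4 -3 2 -2 1 0 -6 3 4; return 7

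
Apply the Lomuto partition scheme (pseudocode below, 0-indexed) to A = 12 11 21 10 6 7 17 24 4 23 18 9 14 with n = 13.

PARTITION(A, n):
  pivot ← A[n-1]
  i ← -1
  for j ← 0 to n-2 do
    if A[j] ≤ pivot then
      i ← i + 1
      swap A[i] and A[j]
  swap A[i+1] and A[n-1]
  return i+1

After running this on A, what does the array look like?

pivot=14, i=-1
j=0: 12≤14, i=0, swap(0,0) ⇒ 12 11 21 10 6 7 17 24 4 23 18 9 14
j=1: 11≤14, i=1, swap(1,1) ⇒ 12 11 21 10 6 7 17 24 4 23 18 9 14
j=2: 21>14, skip
j=3: 10≤14, i=2, swap(2,3) ⇒ 12 11 10 21 6 7 17 24 4 23 18 9 14
j=4: 6≤14, i=3, swap(3,4) ⇒ 12 11 10 6 21 7 17 24 4 23 18 9 14
j=5: 7≤14, i=4, swap(4,5) ⇒ 12 11 10 6 7 21 17 24 4 23 18 9 14
j=6: 17>14, skip
j=7: 24>14, skip
j=8: 4≤14, i=5, swap(5,8) ⇒ 12 11 10 6 7 4 17 24 21 23 18 9 14
j=9: 23>14, skip
j=10: 18>14, skip
j=11: 9≤14, i=6, swap(6,11) ⇒ 12 11 10 6 7 4 9 24 21 23 18 17 14
swap(7,12) ⇒ 12 11 10 6 7 4 9 14 21 23 18 17 24; return 7

12 11 10 6 7 4 9 14 21 23 18 17 24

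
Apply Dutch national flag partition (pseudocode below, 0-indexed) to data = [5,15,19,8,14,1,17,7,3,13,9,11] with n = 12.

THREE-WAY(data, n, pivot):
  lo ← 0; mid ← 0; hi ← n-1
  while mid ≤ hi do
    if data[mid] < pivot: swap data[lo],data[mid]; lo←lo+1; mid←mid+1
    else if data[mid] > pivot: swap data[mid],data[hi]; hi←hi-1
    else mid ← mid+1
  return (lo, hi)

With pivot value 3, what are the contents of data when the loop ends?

pivot = 3; lo=0, mid=0, hi=11
data[mid]=5>3: swap data[0],data[11]; hi=10 → [11,15,19,8,14,1,17,7,3,13,9,5]
data[mid]=11>3: swap data[0],data[10]; hi=9 → [9,15,19,8,14,1,17,7,3,13,11,5]
data[mid]=9>3: swap data[0],data[9]; hi=8 → [13,15,19,8,14,1,17,7,3,9,11,5]
data[mid]=13>3: swap data[0],data[8]; hi=7 → [3,15,19,8,14,1,17,7,13,9,11,5]
data[mid]=3=3: mid=1
data[mid]=15>3: swap data[1],data[7]; hi=6 → [3,7,19,8,14,1,17,15,13,9,11,5]
data[mid]=7>3: swap data[1],data[6]; hi=5 → [3,17,19,8,14,1,7,15,13,9,11,5]
data[mid]=17>3: swap data[1],data[5]; hi=4 → [3,1,19,8,14,17,7,15,13,9,11,5]
data[mid]=1<3: swap data[0],data[1]; lo=1,mid=2 → [1,3,19,8,14,17,7,15,13,9,11,5]
data[mid]=19>3: swap data[2],data[4]; hi=3 → [1,3,14,8,19,17,7,15,13,9,11,5]
data[mid]=14>3: swap data[2],data[3]; hi=2 → [1,3,8,14,19,17,7,15,13,9,11,5]
data[mid]=8>3: swap data[2],data[2]; hi=1 → [1,3,8,14,19,17,7,15,13,9,11,5]
end: lo=1, hi=1; data = [1,3,8,14,19,17,7,15,13,9,11,5]

[1,3,8,14,19,17,7,15,13,9,11,5]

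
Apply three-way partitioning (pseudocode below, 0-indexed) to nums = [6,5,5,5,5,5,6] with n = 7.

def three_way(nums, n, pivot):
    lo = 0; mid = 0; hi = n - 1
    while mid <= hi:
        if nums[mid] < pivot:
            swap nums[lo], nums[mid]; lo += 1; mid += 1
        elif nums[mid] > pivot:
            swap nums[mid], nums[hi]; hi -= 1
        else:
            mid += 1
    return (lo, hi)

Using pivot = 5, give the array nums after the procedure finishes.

[5,5,5,5,5,6,6]

lo=0 mid=0 hi=6
6>5: swap(0,6), hi=5 ⇒ [6,5,5,5,5,5,6]
6>5: swap(0,5), hi=4 ⇒ [5,5,5,5,5,6,6]
5=5: mid=1
5=5: mid=2
5=5: mid=3
5=5: mid=4
5=5: mid=5
done. lo=0 hi=4; nums=[5,5,5,5,5,6,6]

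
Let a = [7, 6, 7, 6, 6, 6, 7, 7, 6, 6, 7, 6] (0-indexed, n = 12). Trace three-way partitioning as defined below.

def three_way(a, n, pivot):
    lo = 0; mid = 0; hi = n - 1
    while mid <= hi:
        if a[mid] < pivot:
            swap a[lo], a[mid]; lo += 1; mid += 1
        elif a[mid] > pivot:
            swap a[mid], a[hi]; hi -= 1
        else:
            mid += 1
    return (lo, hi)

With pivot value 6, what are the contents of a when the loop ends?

[6, 6, 6, 6, 6, 6, 6, 7, 7, 7, 7, 7]

pivot = 6; lo=0, mid=0, hi=11
a[mid]=7>6: swap a[0],a[11]; hi=10 → [6, 6, 7, 6, 6, 6, 7, 7, 6, 6, 7, 7]
a[mid]=6=6: mid=1
a[mid]=6=6: mid=2
a[mid]=7>6: swap a[2],a[10]; hi=9 → [6, 6, 7, 6, 6, 6, 7, 7, 6, 6, 7, 7]
a[mid]=7>6: swap a[2],a[9]; hi=8 → [6, 6, 6, 6, 6, 6, 7, 7, 6, 7, 7, 7]
a[mid]=6=6: mid=3
a[mid]=6=6: mid=4
a[mid]=6=6: mid=5
a[mid]=6=6: mid=6
a[mid]=7>6: swap a[6],a[8]; hi=7 → [6, 6, 6, 6, 6, 6, 6, 7, 7, 7, 7, 7]
a[mid]=6=6: mid=7
a[mid]=7>6: swap a[7],a[7]; hi=6 → [6, 6, 6, 6, 6, 6, 6, 7, 7, 7, 7, 7]
end: lo=0, hi=6; a = [6, 6, 6, 6, 6, 6, 6, 7, 7, 7, 7, 7]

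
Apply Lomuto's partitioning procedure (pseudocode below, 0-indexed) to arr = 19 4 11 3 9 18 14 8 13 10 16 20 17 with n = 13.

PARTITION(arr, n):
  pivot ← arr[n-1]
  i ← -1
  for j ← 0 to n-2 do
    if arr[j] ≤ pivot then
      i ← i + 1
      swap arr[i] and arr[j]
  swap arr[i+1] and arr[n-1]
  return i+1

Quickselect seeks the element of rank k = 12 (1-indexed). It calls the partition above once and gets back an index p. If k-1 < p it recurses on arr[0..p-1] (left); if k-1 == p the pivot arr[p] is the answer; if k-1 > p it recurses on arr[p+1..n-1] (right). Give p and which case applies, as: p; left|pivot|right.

9; right

pivot = arr[12] = 17; i = -1
j=0: arr[0]=19 > 17 → no swap
j=1: arr[1]=4 ≤ 17 → i=0, swap arr[0],arr[1] → 4 19 11 3 9 18 14 8 13 10 16 20 17
j=2: arr[2]=11 ≤ 17 → i=1, swap arr[1],arr[2] → 4 11 19 3 9 18 14 8 13 10 16 20 17
j=3: arr[3]=3 ≤ 17 → i=2, swap arr[2],arr[3] → 4 11 3 19 9 18 14 8 13 10 16 20 17
j=4: arr[4]=9 ≤ 17 → i=3, swap arr[3],arr[4] → 4 11 3 9 19 18 14 8 13 10 16 20 17
j=5: arr[5]=18 > 17 → no swap
j=6: arr[6]=14 ≤ 17 → i=4, swap arr[4],arr[6] → 4 11 3 9 14 18 19 8 13 10 16 20 17
j=7: arr[7]=8 ≤ 17 → i=5, swap arr[5],arr[7] → 4 11 3 9 14 8 19 18 13 10 16 20 17
j=8: arr[8]=13 ≤ 17 → i=6, swap arr[6],arr[8] → 4 11 3 9 14 8 13 18 19 10 16 20 17
j=9: arr[9]=10 ≤ 17 → i=7, swap arr[7],arr[9] → 4 11 3 9 14 8 13 10 19 18 16 20 17
j=10: arr[10]=16 ≤ 17 → i=8, swap arr[8],arr[10] → 4 11 3 9 14 8 13 10 16 18 19 20 17
j=11: arr[11]=20 > 17 → no swap
final swap arr[9],arr[12] → 4 11 3 9 14 8 13 10 16 17 19 20 18; return 9
p = 9; k-1 = 11 > 9 ⇒ right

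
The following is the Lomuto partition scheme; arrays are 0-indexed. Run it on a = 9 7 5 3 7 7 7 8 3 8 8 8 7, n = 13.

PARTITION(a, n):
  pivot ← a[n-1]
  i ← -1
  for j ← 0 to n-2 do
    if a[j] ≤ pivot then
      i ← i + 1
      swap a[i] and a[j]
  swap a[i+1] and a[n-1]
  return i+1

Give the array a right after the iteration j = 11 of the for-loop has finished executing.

7 5 3 7 7 7 3 8 9 8 8 8 7

pivot = a[12] = 7; i = -1
j=0: a[0]=9 > 7 → no swap
j=1: a[1]=7 ≤ 7 → i=0, swap a[0],a[1] → 7 9 5 3 7 7 7 8 3 8 8 8 7
j=2: a[2]=5 ≤ 7 → i=1, swap a[1],a[2] → 7 5 9 3 7 7 7 8 3 8 8 8 7
j=3: a[3]=3 ≤ 7 → i=2, swap a[2],a[3] → 7 5 3 9 7 7 7 8 3 8 8 8 7
j=4: a[4]=7 ≤ 7 → i=3, swap a[3],a[4] → 7 5 3 7 9 7 7 8 3 8 8 8 7
j=5: a[5]=7 ≤ 7 → i=4, swap a[4],a[5] → 7 5 3 7 7 9 7 8 3 8 8 8 7
j=6: a[6]=7 ≤ 7 → i=5, swap a[5],a[6] → 7 5 3 7 7 7 9 8 3 8 8 8 7
j=7: a[7]=8 > 7 → no swap
j=8: a[8]=3 ≤ 7 → i=6, swap a[6],a[8] → 7 5 3 7 7 7 3 8 9 8 8 8 7
j=9: a[9]=8 > 7 → no swap
j=10: a[10]=8 > 7 → no swap
j=11: a[11]=8 > 7 → no swap
(after j=11) a = 7 5 3 7 7 7 3 8 9 8 8 8 7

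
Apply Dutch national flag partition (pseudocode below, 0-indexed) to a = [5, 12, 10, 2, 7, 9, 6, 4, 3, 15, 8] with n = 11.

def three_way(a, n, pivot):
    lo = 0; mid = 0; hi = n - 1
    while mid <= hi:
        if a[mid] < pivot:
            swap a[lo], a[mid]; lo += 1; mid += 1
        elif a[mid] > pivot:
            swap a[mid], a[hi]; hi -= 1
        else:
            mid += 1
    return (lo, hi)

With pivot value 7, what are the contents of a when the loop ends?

[5, 3, 4, 2, 6, 7, 9, 10, 15, 8, 12]

pivot = 7; lo=0, mid=0, hi=10
a[mid]=5<7: swap a[0],a[0]; lo=1,mid=1 → [5, 12, 10, 2, 7, 9, 6, 4, 3, 15, 8]
a[mid]=12>7: swap a[1],a[10]; hi=9 → [5, 8, 10, 2, 7, 9, 6, 4, 3, 15, 12]
a[mid]=8>7: swap a[1],a[9]; hi=8 → [5, 15, 10, 2, 7, 9, 6, 4, 3, 8, 12]
a[mid]=15>7: swap a[1],a[8]; hi=7 → [5, 3, 10, 2, 7, 9, 6, 4, 15, 8, 12]
a[mid]=3<7: swap a[1],a[1]; lo=2,mid=2 → [5, 3, 10, 2, 7, 9, 6, 4, 15, 8, 12]
a[mid]=10>7: swap a[2],a[7]; hi=6 → [5, 3, 4, 2, 7, 9, 6, 10, 15, 8, 12]
a[mid]=4<7: swap a[2],a[2]; lo=3,mid=3 → [5, 3, 4, 2, 7, 9, 6, 10, 15, 8, 12]
a[mid]=2<7: swap a[3],a[3]; lo=4,mid=4 → [5, 3, 4, 2, 7, 9, 6, 10, 15, 8, 12]
a[mid]=7=7: mid=5
a[mid]=9>7: swap a[5],a[6]; hi=5 → [5, 3, 4, 2, 7, 6, 9, 10, 15, 8, 12]
a[mid]=6<7: swap a[4],a[5]; lo=5,mid=6 → [5, 3, 4, 2, 6, 7, 9, 10, 15, 8, 12]
end: lo=5, hi=5; a = [5, 3, 4, 2, 6, 7, 9, 10, 15, 8, 12]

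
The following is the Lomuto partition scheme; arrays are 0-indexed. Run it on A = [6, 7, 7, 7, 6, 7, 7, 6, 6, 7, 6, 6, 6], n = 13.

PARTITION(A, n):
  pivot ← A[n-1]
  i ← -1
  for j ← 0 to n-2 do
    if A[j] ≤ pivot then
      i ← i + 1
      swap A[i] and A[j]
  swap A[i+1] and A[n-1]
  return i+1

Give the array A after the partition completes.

pivot = A[12] = 6; i = -1
j=0: A[0]=6 ≤ 6 → i=0, swap A[0],A[0] (no change) → [6, 7, 7, 7, 6, 7, 7, 6, 6, 7, 6, 6, 6]
j=1: A[1]=7 > 6 → no swap
j=2: A[2]=7 > 6 → no swap
j=3: A[3]=7 > 6 → no swap
j=4: A[4]=6 ≤ 6 → i=1, swap A[1],A[4] → [6, 6, 7, 7, 7, 7, 7, 6, 6, 7, 6, 6, 6]
j=5: A[5]=7 > 6 → no swap
j=6: A[6]=7 > 6 → no swap
j=7: A[7]=6 ≤ 6 → i=2, swap A[2],A[7] → [6, 6, 6, 7, 7, 7, 7, 7, 6, 7, 6, 6, 6]
j=8: A[8]=6 ≤ 6 → i=3, swap A[3],A[8] → [6, 6, 6, 6, 7, 7, 7, 7, 7, 7, 6, 6, 6]
j=9: A[9]=7 > 6 → no swap
j=10: A[10]=6 ≤ 6 → i=4, swap A[4],A[10] → [6, 6, 6, 6, 6, 7, 7, 7, 7, 7, 7, 6, 6]
j=11: A[11]=6 ≤ 6 → i=5, swap A[5],A[11] → [6, 6, 6, 6, 6, 6, 7, 7, 7, 7, 7, 7, 6]
final swap A[6],A[12] → [6, 6, 6, 6, 6, 6, 6, 7, 7, 7, 7, 7, 7]; return 6

[6, 6, 6, 6, 6, 6, 6, 7, 7, 7, 7, 7, 7]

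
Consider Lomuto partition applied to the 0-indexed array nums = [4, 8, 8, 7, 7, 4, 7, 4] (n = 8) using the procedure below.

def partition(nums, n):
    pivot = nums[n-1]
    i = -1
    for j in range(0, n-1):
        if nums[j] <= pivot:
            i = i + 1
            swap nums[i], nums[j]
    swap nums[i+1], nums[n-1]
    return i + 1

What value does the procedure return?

2

pivot=4, i=-1
j=0: 4≤4, i=0, swap(0,0) ⇒ [4, 8, 8, 7, 7, 4, 7, 4]
j=1: 8>4, skip
j=2: 8>4, skip
j=3: 7>4, skip
j=4: 7>4, skip
j=5: 4≤4, i=1, swap(1,5) ⇒ [4, 4, 8, 7, 7, 8, 7, 4]
j=6: 7>4, skip
swap(2,7) ⇒ [4, 4, 4, 7, 7, 8, 7, 8]; return 2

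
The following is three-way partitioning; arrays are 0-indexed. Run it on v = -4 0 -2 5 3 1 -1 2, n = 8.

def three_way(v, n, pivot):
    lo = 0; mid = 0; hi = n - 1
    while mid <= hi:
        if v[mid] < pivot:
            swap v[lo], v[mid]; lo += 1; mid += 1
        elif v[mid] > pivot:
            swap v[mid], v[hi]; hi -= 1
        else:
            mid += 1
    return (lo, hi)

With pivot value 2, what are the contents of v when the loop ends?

-4 0 -2 -1 1 2 3 5

lo=0 mid=0 hi=7
-4<2: swap(0,0), lo=1 mid=1 ⇒ -4 0 -2 5 3 1 -1 2
0<2: swap(1,1), lo=2 mid=2 ⇒ -4 0 -2 5 3 1 -1 2
-2<2: swap(2,2), lo=3 mid=3 ⇒ -4 0 -2 5 3 1 -1 2
5>2: swap(3,7), hi=6 ⇒ -4 0 -2 2 3 1 -1 5
2=2: mid=4
3>2: swap(4,6), hi=5 ⇒ -4 0 -2 2 -1 1 3 5
-1<2: swap(3,4), lo=4 mid=5 ⇒ -4 0 -2 -1 2 1 3 5
1<2: swap(4,5), lo=5 mid=6 ⇒ -4 0 -2 -1 1 2 3 5
done. lo=5 hi=5; v=-4 0 -2 -1 1 2 3 5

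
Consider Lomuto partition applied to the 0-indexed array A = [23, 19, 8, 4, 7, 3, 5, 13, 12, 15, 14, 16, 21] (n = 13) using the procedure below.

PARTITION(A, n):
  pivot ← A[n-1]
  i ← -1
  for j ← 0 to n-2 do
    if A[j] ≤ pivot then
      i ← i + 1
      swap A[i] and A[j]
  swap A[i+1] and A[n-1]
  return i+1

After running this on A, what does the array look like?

[19, 8, 4, 7, 3, 5, 13, 12, 15, 14, 16, 21, 23]

pivot = A[12] = 21; i = -1
j=0: A[0]=23 > 21 → no swap
j=1: A[1]=19 ≤ 21 → i=0, swap A[0],A[1] → [19, 23, 8, 4, 7, 3, 5, 13, 12, 15, 14, 16, 21]
j=2: A[2]=8 ≤ 21 → i=1, swap A[1],A[2] → [19, 8, 23, 4, 7, 3, 5, 13, 12, 15, 14, 16, 21]
j=3: A[3]=4 ≤ 21 → i=2, swap A[2],A[3] → [19, 8, 4, 23, 7, 3, 5, 13, 12, 15, 14, 16, 21]
j=4: A[4]=7 ≤ 21 → i=3, swap A[3],A[4] → [19, 8, 4, 7, 23, 3, 5, 13, 12, 15, 14, 16, 21]
j=5: A[5]=3 ≤ 21 → i=4, swap A[4],A[5] → [19, 8, 4, 7, 3, 23, 5, 13, 12, 15, 14, 16, 21]
j=6: A[6]=5 ≤ 21 → i=5, swap A[5],A[6] → [19, 8, 4, 7, 3, 5, 23, 13, 12, 15, 14, 16, 21]
j=7: A[7]=13 ≤ 21 → i=6, swap A[6],A[7] → [19, 8, 4, 7, 3, 5, 13, 23, 12, 15, 14, 16, 21]
j=8: A[8]=12 ≤ 21 → i=7, swap A[7],A[8] → [19, 8, 4, 7, 3, 5, 13, 12, 23, 15, 14, 16, 21]
j=9: A[9]=15 ≤ 21 → i=8, swap A[8],A[9] → [19, 8, 4, 7, 3, 5, 13, 12, 15, 23, 14, 16, 21]
j=10: A[10]=14 ≤ 21 → i=9, swap A[9],A[10] → [19, 8, 4, 7, 3, 5, 13, 12, 15, 14, 23, 16, 21]
j=11: A[11]=16 ≤ 21 → i=10, swap A[10],A[11] → [19, 8, 4, 7, 3, 5, 13, 12, 15, 14, 16, 23, 21]
final swap A[11],A[12] → [19, 8, 4, 7, 3, 5, 13, 12, 15, 14, 16, 21, 23]; return 11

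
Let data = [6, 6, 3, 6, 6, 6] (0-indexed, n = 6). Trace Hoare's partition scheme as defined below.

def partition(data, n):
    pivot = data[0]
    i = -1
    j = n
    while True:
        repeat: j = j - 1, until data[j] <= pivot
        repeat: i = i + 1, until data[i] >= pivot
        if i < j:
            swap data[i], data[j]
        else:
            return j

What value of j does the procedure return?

pivot=6
j stops at 5 (6), i stops at 0 (6); swap ⇒ [6, 6, 3, 6, 6, 6]
j stops at 4 (6), i stops at 1 (6); swap ⇒ [6, 6, 3, 6, 6, 6]
j stops at 3, i stops at 3; i≥j ⇒ return 3. data=[6, 6, 3, 6, 6, 6]

3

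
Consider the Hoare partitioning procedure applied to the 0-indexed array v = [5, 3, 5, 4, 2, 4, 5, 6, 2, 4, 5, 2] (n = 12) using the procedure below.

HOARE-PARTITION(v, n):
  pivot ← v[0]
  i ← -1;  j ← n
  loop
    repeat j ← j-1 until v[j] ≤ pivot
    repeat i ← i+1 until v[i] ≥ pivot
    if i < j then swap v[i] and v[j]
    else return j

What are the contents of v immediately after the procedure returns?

[2, 3, 5, 4, 2, 4, 4, 2, 6, 5, 5, 5]

pivot = v[0] = 5; i = -1, j = 12
j→11 (v[11]=2≤5), i→0 (v[0]=5≥5); i<j, swap → [2, 3, 5, 4, 2, 4, 5, 6, 2, 4, 5, 5]
j→10 (v[10]=5≤5), i→2 (v[2]=5≥5); i<j, swap → [2, 3, 5, 4, 2, 4, 5, 6, 2, 4, 5, 5]
j→9 (v[9]=4≤5), i→6 (v[6]=5≥5); i<j, swap → [2, 3, 5, 4, 2, 4, 4, 6, 2, 5, 5, 5]
j→8 (v[8]=2≤5), i→7 (v[7]=6≥5); i<j, swap → [2, 3, 5, 4, 2, 4, 4, 2, 6, 5, 5, 5]
j→7, i→8; i≥j, return j=7. v = [2, 3, 5, 4, 2, 4, 4, 2, 6, 5, 5, 5]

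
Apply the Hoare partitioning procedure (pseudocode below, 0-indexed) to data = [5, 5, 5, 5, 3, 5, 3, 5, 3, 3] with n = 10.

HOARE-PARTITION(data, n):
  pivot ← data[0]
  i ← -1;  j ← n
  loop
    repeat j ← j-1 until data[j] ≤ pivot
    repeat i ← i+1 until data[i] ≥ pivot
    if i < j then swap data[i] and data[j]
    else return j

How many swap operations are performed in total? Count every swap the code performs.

4

pivot = data[0] = 5; i = -1, j = 10
j→9 (data[9]=3≤5), i→0 (data[0]=5≥5); i<j, swap → [3, 5, 5, 5, 3, 5, 3, 5, 3, 5]
j→8 (data[8]=3≤5), i→1 (data[1]=5≥5); i<j, swap → [3, 3, 5, 5, 3, 5, 3, 5, 5, 5]
j→7 (data[7]=5≤5), i→2 (data[2]=5≥5); i<j, swap → [3, 3, 5, 5, 3, 5, 3, 5, 5, 5]
j→6 (data[6]=3≤5), i→3 (data[3]=5≥5); i<j, swap → [3, 3, 5, 3, 3, 5, 5, 5, 5, 5]
j→5, i→5; i≥j, return j=5. data = [3, 3, 5, 3, 3, 5, 5, 5, 5, 5]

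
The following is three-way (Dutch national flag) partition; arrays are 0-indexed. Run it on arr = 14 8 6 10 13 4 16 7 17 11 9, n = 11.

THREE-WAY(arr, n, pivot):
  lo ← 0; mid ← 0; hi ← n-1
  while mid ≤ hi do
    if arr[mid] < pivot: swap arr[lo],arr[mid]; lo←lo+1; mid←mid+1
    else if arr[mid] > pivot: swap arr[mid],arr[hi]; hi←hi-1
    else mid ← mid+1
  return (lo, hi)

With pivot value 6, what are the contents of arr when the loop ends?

lo=0 mid=0 hi=10
14>6: swap(0,10), hi=9 ⇒ 9 8 6 10 13 4 16 7 17 11 14
9>6: swap(0,9), hi=8 ⇒ 11 8 6 10 13 4 16 7 17 9 14
11>6: swap(0,8), hi=7 ⇒ 17 8 6 10 13 4 16 7 11 9 14
17>6: swap(0,7), hi=6 ⇒ 7 8 6 10 13 4 16 17 11 9 14
7>6: swap(0,6), hi=5 ⇒ 16 8 6 10 13 4 7 17 11 9 14
16>6: swap(0,5), hi=4 ⇒ 4 8 6 10 13 16 7 17 11 9 14
4<6: swap(0,0), lo=1 mid=1 ⇒ 4 8 6 10 13 16 7 17 11 9 14
8>6: swap(1,4), hi=3 ⇒ 4 13 6 10 8 16 7 17 11 9 14
13>6: swap(1,3), hi=2 ⇒ 4 10 6 13 8 16 7 17 11 9 14
10>6: swap(1,2), hi=1 ⇒ 4 6 10 13 8 16 7 17 11 9 14
6=6: mid=2
done. lo=1 hi=1; arr=4 6 10 13 8 16 7 17 11 9 14

4 6 10 13 8 16 7 17 11 9 14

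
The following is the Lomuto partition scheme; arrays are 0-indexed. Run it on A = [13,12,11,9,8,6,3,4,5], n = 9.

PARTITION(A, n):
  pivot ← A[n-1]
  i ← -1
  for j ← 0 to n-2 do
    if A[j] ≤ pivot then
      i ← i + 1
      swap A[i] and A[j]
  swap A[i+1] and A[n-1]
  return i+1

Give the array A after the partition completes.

pivot = A[8] = 5; i = -1
j=0: A[0]=13 > 5 → no swap
j=1: A[1]=12 > 5 → no swap
j=2: A[2]=11 > 5 → no swap
j=3: A[3]=9 > 5 → no swap
j=4: A[4]=8 > 5 → no swap
j=5: A[5]=6 > 5 → no swap
j=6: A[6]=3 ≤ 5 → i=0, swap A[0],A[6] → [3,12,11,9,8,6,13,4,5]
j=7: A[7]=4 ≤ 5 → i=1, swap A[1],A[7] → [3,4,11,9,8,6,13,12,5]
final swap A[2],A[8] → [3,4,5,9,8,6,13,12,11]; return 2

[3,4,5,9,8,6,13,12,11]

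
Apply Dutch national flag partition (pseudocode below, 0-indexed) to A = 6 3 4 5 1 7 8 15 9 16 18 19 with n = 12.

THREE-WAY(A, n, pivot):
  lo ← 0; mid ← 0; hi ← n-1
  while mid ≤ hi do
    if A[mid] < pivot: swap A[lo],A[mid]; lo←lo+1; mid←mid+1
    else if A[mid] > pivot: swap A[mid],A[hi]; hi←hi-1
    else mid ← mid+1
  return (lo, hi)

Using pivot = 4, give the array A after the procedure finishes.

1 3 4 5 7 8 15 9 16 18 19 6

lo=0 mid=0 hi=11
6>4: swap(0,11), hi=10 ⇒ 19 3 4 5 1 7 8 15 9 16 18 6
19>4: swap(0,10), hi=9 ⇒ 18 3 4 5 1 7 8 15 9 16 19 6
18>4: swap(0,9), hi=8 ⇒ 16 3 4 5 1 7 8 15 9 18 19 6
16>4: swap(0,8), hi=7 ⇒ 9 3 4 5 1 7 8 15 16 18 19 6
9>4: swap(0,7), hi=6 ⇒ 15 3 4 5 1 7 8 9 16 18 19 6
15>4: swap(0,6), hi=5 ⇒ 8 3 4 5 1 7 15 9 16 18 19 6
8>4: swap(0,5), hi=4 ⇒ 7 3 4 5 1 8 15 9 16 18 19 6
7>4: swap(0,4), hi=3 ⇒ 1 3 4 5 7 8 15 9 16 18 19 6
1<4: swap(0,0), lo=1 mid=1 ⇒ 1 3 4 5 7 8 15 9 16 18 19 6
3<4: swap(1,1), lo=2 mid=2 ⇒ 1 3 4 5 7 8 15 9 16 18 19 6
4=4: mid=3
5>4: swap(3,3), hi=2 ⇒ 1 3 4 5 7 8 15 9 16 18 19 6
done. lo=2 hi=2; A=1 3 4 5 7 8 15 9 16 18 19 6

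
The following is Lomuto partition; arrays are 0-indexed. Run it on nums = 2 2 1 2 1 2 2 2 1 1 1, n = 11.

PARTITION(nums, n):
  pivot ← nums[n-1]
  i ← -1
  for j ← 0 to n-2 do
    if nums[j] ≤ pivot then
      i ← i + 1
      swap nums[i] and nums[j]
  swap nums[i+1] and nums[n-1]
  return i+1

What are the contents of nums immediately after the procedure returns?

1 1 1 1 1 2 2 2 2 2 2

pivot=1, i=-1
j=0: 2>1, skip
j=1: 2>1, skip
j=2: 1≤1, i=0, swap(0,2) ⇒ 1 2 2 2 1 2 2 2 1 1 1
j=3: 2>1, skip
j=4: 1≤1, i=1, swap(1,4) ⇒ 1 1 2 2 2 2 2 2 1 1 1
j=5: 2>1, skip
j=6: 2>1, skip
j=7: 2>1, skip
j=8: 1≤1, i=2, swap(2,8) ⇒ 1 1 1 2 2 2 2 2 2 1 1
j=9: 1≤1, i=3, swap(3,9) ⇒ 1 1 1 1 2 2 2 2 2 2 1
swap(4,10) ⇒ 1 1 1 1 1 2 2 2 2 2 2; return 4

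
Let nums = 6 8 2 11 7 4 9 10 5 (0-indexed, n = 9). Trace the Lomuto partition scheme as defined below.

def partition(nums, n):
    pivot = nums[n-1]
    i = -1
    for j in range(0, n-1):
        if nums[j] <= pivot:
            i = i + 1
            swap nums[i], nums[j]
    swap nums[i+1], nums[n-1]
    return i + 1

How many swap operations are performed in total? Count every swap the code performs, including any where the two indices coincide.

3

pivot = nums[8] = 5; i = -1
j=0: nums[0]=6 > 5 → no swap
j=1: nums[1]=8 > 5 → no swap
j=2: nums[2]=2 ≤ 5 → i=0, swap nums[0],nums[2] → 2 8 6 11 7 4 9 10 5
j=3: nums[3]=11 > 5 → no swap
j=4: nums[4]=7 > 5 → no swap
j=5: nums[5]=4 ≤ 5 → i=1, swap nums[1],nums[5] → 2 4 6 11 7 8 9 10 5
j=6: nums[6]=9 > 5 → no swap
j=7: nums[7]=10 > 5 → no swap
final swap nums[2],nums[8] → 2 4 5 11 7 8 9 10 6; return 2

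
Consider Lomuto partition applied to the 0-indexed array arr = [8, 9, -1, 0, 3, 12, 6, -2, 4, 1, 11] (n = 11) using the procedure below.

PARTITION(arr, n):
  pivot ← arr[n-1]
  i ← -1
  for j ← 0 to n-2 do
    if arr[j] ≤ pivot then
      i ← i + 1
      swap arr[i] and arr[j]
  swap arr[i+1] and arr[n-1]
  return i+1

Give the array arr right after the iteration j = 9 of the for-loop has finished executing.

[8, 9, -1, 0, 3, 6, -2, 4, 1, 12, 11]

pivot=11, i=-1
j=0: 8≤11, i=0, swap(0,0) ⇒ [8, 9, -1, 0, 3, 12, 6, -2, 4, 1, 11]
j=1: 9≤11, i=1, swap(1,1) ⇒ [8, 9, -1, 0, 3, 12, 6, -2, 4, 1, 11]
j=2: -1≤11, i=2, swap(2,2) ⇒ [8, 9, -1, 0, 3, 12, 6, -2, 4, 1, 11]
j=3: 0≤11, i=3, swap(3,3) ⇒ [8, 9, -1, 0, 3, 12, 6, -2, 4, 1, 11]
j=4: 3≤11, i=4, swap(4,4) ⇒ [8, 9, -1, 0, 3, 12, 6, -2, 4, 1, 11]
j=5: 12>11, skip
j=6: 6≤11, i=5, swap(5,6) ⇒ [8, 9, -1, 0, 3, 6, 12, -2, 4, 1, 11]
j=7: -2≤11, i=6, swap(6,7) ⇒ [8, 9, -1, 0, 3, 6, -2, 12, 4, 1, 11]
j=8: 4≤11, i=7, swap(7,8) ⇒ [8, 9, -1, 0, 3, 6, -2, 4, 12, 1, 11]
j=9: 1≤11, i=8, swap(8,9) ⇒ [8, 9, -1, 0, 3, 6, -2, 4, 1, 12, 11]
(after j=9) arr = [8, 9, -1, 0, 3, 6, -2, 4, 1, 12, 11]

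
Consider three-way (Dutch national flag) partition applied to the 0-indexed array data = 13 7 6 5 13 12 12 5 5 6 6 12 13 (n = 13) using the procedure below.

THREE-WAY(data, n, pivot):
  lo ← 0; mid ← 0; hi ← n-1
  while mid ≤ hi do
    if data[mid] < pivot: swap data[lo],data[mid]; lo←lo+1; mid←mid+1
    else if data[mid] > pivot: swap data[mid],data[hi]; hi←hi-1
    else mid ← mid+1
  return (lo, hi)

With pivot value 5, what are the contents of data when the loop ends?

lo=0 mid=0 hi=12
13>5: swap(0,12), hi=11 ⇒ 13 7 6 5 13 12 12 5 5 6 6 12 13
13>5: swap(0,11), hi=10 ⇒ 12 7 6 5 13 12 12 5 5 6 6 13 13
12>5: swap(0,10), hi=9 ⇒ 6 7 6 5 13 12 12 5 5 6 12 13 13
6>5: swap(0,9), hi=8 ⇒ 6 7 6 5 13 12 12 5 5 6 12 13 13
6>5: swap(0,8), hi=7 ⇒ 5 7 6 5 13 12 12 5 6 6 12 13 13
5=5: mid=1
7>5: swap(1,7), hi=6 ⇒ 5 5 6 5 13 12 12 7 6 6 12 13 13
5=5: mid=2
6>5: swap(2,6), hi=5 ⇒ 5 5 12 5 13 12 6 7 6 6 12 13 13
12>5: swap(2,5), hi=4 ⇒ 5 5 12 5 13 12 6 7 6 6 12 13 13
12>5: swap(2,4), hi=3 ⇒ 5 5 13 5 12 12 6 7 6 6 12 13 13
13>5: swap(2,3), hi=2 ⇒ 5 5 5 13 12 12 6 7 6 6 12 13 13
5=5: mid=3
done. lo=0 hi=2; data=5 5 5 13 12 12 6 7 6 6 12 13 13

5 5 5 13 12 12 6 7 6 6 12 13 13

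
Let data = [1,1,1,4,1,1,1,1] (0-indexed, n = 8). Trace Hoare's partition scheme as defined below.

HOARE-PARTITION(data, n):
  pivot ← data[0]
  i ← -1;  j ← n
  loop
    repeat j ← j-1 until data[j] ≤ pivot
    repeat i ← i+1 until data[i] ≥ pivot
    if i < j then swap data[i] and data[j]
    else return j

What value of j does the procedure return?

pivot=1
j stops at 7 (1), i stops at 0 (1); swap ⇒ [1,1,1,4,1,1,1,1]
j stops at 6 (1), i stops at 1 (1); swap ⇒ [1,1,1,4,1,1,1,1]
j stops at 5 (1), i stops at 2 (1); swap ⇒ [1,1,1,4,1,1,1,1]
j stops at 4 (1), i stops at 3 (4); swap ⇒ [1,1,1,1,4,1,1,1]
j stops at 3, i stops at 4; i≥j ⇒ return 3. data=[1,1,1,1,4,1,1,1]

3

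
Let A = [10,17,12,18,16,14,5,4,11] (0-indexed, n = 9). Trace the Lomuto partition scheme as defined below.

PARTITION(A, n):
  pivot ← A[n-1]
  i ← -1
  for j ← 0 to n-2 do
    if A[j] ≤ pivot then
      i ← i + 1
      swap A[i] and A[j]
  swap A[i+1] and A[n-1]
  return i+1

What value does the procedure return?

3

pivot = A[8] = 11; i = -1
j=0: A[0]=10 ≤ 11 → i=0, swap A[0],A[0] (no change) → [10,17,12,18,16,14,5,4,11]
j=1: A[1]=17 > 11 → no swap
j=2: A[2]=12 > 11 → no swap
j=3: A[3]=18 > 11 → no swap
j=4: A[4]=16 > 11 → no swap
j=5: A[5]=14 > 11 → no swap
j=6: A[6]=5 ≤ 11 → i=1, swap A[1],A[6] → [10,5,12,18,16,14,17,4,11]
j=7: A[7]=4 ≤ 11 → i=2, swap A[2],A[7] → [10,5,4,18,16,14,17,12,11]
final swap A[3],A[8] → [10,5,4,11,16,14,17,12,18]; return 3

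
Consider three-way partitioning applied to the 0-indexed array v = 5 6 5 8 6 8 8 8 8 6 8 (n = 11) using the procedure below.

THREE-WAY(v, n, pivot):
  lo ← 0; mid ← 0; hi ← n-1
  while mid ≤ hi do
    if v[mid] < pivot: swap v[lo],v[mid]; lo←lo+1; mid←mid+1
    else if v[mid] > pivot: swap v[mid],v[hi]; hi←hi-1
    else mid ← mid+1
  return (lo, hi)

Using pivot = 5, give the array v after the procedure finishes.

5 5 8 6 8 8 8 8 6 8 6

pivot = 5; lo=0, mid=0, hi=10
v[mid]=5=5: mid=1
v[mid]=6>5: swap v[1],v[10]; hi=9 → 5 8 5 8 6 8 8 8 8 6 6
v[mid]=8>5: swap v[1],v[9]; hi=8 → 5 6 5 8 6 8 8 8 8 8 6
v[mid]=6>5: swap v[1],v[8]; hi=7 → 5 8 5 8 6 8 8 8 6 8 6
v[mid]=8>5: swap v[1],v[7]; hi=6 → 5 8 5 8 6 8 8 8 6 8 6
v[mid]=8>5: swap v[1],v[6]; hi=5 → 5 8 5 8 6 8 8 8 6 8 6
v[mid]=8>5: swap v[1],v[5]; hi=4 → 5 8 5 8 6 8 8 8 6 8 6
v[mid]=8>5: swap v[1],v[4]; hi=3 → 5 6 5 8 8 8 8 8 6 8 6
v[mid]=6>5: swap v[1],v[3]; hi=2 → 5 8 5 6 8 8 8 8 6 8 6
v[mid]=8>5: swap v[1],v[2]; hi=1 → 5 5 8 6 8 8 8 8 6 8 6
v[mid]=5=5: mid=2
end: lo=0, hi=1; v = 5 5 8 6 8 8 8 8 6 8 6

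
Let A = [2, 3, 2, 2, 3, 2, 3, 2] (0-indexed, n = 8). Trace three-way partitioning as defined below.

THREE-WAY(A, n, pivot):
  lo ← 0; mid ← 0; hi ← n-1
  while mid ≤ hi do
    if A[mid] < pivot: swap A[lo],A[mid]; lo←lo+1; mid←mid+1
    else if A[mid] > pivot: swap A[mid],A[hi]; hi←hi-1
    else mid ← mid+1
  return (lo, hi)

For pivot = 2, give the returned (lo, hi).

lo=0 mid=0 hi=7
2=2: mid=1
3>2: swap(1,7), hi=6 ⇒ [2, 2, 2, 2, 3, 2, 3, 3]
2=2: mid=2
2=2: mid=3
2=2: mid=4
3>2: swap(4,6), hi=5 ⇒ [2, 2, 2, 2, 3, 2, 3, 3]
3>2: swap(4,5), hi=4 ⇒ [2, 2, 2, 2, 2, 3, 3, 3]
2=2: mid=5
done. lo=0 hi=4; A=[2, 2, 2, 2, 2, 3, 3, 3]

(0, 4)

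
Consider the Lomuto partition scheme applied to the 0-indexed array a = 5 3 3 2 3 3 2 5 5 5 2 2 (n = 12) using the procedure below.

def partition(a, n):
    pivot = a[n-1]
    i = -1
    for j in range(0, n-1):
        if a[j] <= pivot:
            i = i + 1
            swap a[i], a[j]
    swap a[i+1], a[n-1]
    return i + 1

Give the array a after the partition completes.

2 2 2 2 3 3 3 5 5 5 3 5

pivot = a[11] = 2; i = -1
j=0: a[0]=5 > 2 → no swap
j=1: a[1]=3 > 2 → no swap
j=2: a[2]=3 > 2 → no swap
j=3: a[3]=2 ≤ 2 → i=0, swap a[0],a[3] → 2 3 3 5 3 3 2 5 5 5 2 2
j=4: a[4]=3 > 2 → no swap
j=5: a[5]=3 > 2 → no swap
j=6: a[6]=2 ≤ 2 → i=1, swap a[1],a[6] → 2 2 3 5 3 3 3 5 5 5 2 2
j=7: a[7]=5 > 2 → no swap
j=8: a[8]=5 > 2 → no swap
j=9: a[9]=5 > 2 → no swap
j=10: a[10]=2 ≤ 2 → i=2, swap a[2],a[10] → 2 2 2 5 3 3 3 5 5 5 3 2
final swap a[3],a[11] → 2 2 2 2 3 3 3 5 5 5 3 5; return 3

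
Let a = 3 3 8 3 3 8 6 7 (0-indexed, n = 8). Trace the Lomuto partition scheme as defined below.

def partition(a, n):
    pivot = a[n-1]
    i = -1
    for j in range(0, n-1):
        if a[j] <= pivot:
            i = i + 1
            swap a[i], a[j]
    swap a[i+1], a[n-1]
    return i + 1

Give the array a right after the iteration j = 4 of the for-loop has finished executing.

3 3 3 3 8 8 6 7

pivot=7, i=-1
j=0: 3≤7, i=0, swap(0,0) ⇒ 3 3 8 3 3 8 6 7
j=1: 3≤7, i=1, swap(1,1) ⇒ 3 3 8 3 3 8 6 7
j=2: 8>7, skip
j=3: 3≤7, i=2, swap(2,3) ⇒ 3 3 3 8 3 8 6 7
j=4: 3≤7, i=3, swap(3,4) ⇒ 3 3 3 3 8 8 6 7
(after j=4) a = 3 3 3 3 8 8 6 7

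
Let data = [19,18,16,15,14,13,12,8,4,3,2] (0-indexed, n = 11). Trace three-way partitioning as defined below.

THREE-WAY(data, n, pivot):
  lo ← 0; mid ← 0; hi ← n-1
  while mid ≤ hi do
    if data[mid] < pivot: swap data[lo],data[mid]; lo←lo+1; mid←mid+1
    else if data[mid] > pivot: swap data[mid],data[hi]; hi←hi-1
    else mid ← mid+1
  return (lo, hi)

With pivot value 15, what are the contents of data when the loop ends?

lo=0 mid=0 hi=10
19>15: swap(0,10), hi=9 ⇒ [2,18,16,15,14,13,12,8,4,3,19]
2<15: swap(0,0), lo=1 mid=1 ⇒ [2,18,16,15,14,13,12,8,4,3,19]
18>15: swap(1,9), hi=8 ⇒ [2,3,16,15,14,13,12,8,4,18,19]
3<15: swap(1,1), lo=2 mid=2 ⇒ [2,3,16,15,14,13,12,8,4,18,19]
16>15: swap(2,8), hi=7 ⇒ [2,3,4,15,14,13,12,8,16,18,19]
4<15: swap(2,2), lo=3 mid=3 ⇒ [2,3,4,15,14,13,12,8,16,18,19]
15=15: mid=4
14<15: swap(3,4), lo=4 mid=5 ⇒ [2,3,4,14,15,13,12,8,16,18,19]
13<15: swap(4,5), lo=5 mid=6 ⇒ [2,3,4,14,13,15,12,8,16,18,19]
12<15: swap(5,6), lo=6 mid=7 ⇒ [2,3,4,14,13,12,15,8,16,18,19]
8<15: swap(6,7), lo=7 mid=8 ⇒ [2,3,4,14,13,12,8,15,16,18,19]
done. lo=7 hi=7; data=[2,3,4,14,13,12,8,15,16,18,19]

[2,3,4,14,13,12,8,15,16,18,19]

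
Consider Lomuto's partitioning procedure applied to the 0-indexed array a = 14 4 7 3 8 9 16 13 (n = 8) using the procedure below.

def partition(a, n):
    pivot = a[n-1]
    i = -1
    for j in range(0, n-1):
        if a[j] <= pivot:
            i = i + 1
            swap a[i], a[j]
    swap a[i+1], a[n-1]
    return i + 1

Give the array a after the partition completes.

pivot = a[7] = 13; i = -1
j=0: a[0]=14 > 13 → no swap
j=1: a[1]=4 ≤ 13 → i=0, swap a[0],a[1] → 4 14 7 3 8 9 16 13
j=2: a[2]=7 ≤ 13 → i=1, swap a[1],a[2] → 4 7 14 3 8 9 16 13
j=3: a[3]=3 ≤ 13 → i=2, swap a[2],a[3] → 4 7 3 14 8 9 16 13
j=4: a[4]=8 ≤ 13 → i=3, swap a[3],a[4] → 4 7 3 8 14 9 16 13
j=5: a[5]=9 ≤ 13 → i=4, swap a[4],a[5] → 4 7 3 8 9 14 16 13
j=6: a[6]=16 > 13 → no swap
final swap a[5],a[7] → 4 7 3 8 9 13 16 14; return 5

4 7 3 8 9 13 16 14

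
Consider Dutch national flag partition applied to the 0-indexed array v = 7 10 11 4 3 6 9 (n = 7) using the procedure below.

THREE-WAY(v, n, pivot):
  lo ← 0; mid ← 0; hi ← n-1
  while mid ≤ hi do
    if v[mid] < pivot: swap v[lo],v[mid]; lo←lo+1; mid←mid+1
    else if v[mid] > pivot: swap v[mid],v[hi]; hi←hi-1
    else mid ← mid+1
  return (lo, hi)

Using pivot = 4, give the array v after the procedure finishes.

pivot = 4; lo=0, mid=0, hi=6
v[mid]=7>4: swap v[0],v[6]; hi=5 → 9 10 11 4 3 6 7
v[mid]=9>4: swap v[0],v[5]; hi=4 → 6 10 11 4 3 9 7
v[mid]=6>4: swap v[0],v[4]; hi=3 → 3 10 11 4 6 9 7
v[mid]=3<4: swap v[0],v[0]; lo=1,mid=1 → 3 10 11 4 6 9 7
v[mid]=10>4: swap v[1],v[3]; hi=2 → 3 4 11 10 6 9 7
v[mid]=4=4: mid=2
v[mid]=11>4: swap v[2],v[2]; hi=1 → 3 4 11 10 6 9 7
end: lo=1, hi=1; v = 3 4 11 10 6 9 7

3 4 11 10 6 9 7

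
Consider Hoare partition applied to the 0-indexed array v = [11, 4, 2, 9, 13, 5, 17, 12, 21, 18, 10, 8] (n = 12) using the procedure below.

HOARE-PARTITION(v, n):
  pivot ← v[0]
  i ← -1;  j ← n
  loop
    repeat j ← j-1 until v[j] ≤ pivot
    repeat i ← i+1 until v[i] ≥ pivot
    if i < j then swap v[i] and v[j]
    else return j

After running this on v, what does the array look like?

[8, 4, 2, 9, 10, 5, 17, 12, 21, 18, 13, 11]

pivot = v[0] = 11; i = -1, j = 12
j→11 (v[11]=8≤11), i→0 (v[0]=11≥11); i<j, swap → [8, 4, 2, 9, 13, 5, 17, 12, 21, 18, 10, 11]
j→10 (v[10]=10≤11), i→4 (v[4]=13≥11); i<j, swap → [8, 4, 2, 9, 10, 5, 17, 12, 21, 18, 13, 11]
j→5, i→6; i≥j, return j=5. v = [8, 4, 2, 9, 10, 5, 17, 12, 21, 18, 13, 11]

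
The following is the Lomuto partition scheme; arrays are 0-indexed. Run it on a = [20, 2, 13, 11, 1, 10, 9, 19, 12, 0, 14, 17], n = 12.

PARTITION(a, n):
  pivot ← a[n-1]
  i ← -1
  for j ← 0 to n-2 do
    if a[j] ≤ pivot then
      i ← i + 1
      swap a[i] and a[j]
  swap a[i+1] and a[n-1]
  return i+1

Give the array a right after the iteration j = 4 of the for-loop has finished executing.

[2, 13, 11, 1, 20, 10, 9, 19, 12, 0, 14, 17]

pivot = a[11] = 17; i = -1
j=0: a[0]=20 > 17 → no swap
j=1: a[1]=2 ≤ 17 → i=0, swap a[0],a[1] → [2, 20, 13, 11, 1, 10, 9, 19, 12, 0, 14, 17]
j=2: a[2]=13 ≤ 17 → i=1, swap a[1],a[2] → [2, 13, 20, 11, 1, 10, 9, 19, 12, 0, 14, 17]
j=3: a[3]=11 ≤ 17 → i=2, swap a[2],a[3] → [2, 13, 11, 20, 1, 10, 9, 19, 12, 0, 14, 17]
j=4: a[4]=1 ≤ 17 → i=3, swap a[3],a[4] → [2, 13, 11, 1, 20, 10, 9, 19, 12, 0, 14, 17]
(after j=4) a = [2, 13, 11, 1, 20, 10, 9, 19, 12, 0, 14, 17]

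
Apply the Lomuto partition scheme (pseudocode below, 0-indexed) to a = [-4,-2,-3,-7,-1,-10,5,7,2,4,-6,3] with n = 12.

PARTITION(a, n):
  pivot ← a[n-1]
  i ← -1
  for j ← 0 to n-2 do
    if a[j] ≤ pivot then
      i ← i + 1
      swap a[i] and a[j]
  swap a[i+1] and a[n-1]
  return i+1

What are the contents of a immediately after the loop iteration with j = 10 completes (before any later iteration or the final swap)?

[-4,-2,-3,-7,-1,-10,2,-6,5,4,7,3]

pivot = a[11] = 3; i = -1
j=0: a[0]=-4 ≤ 3 → i=0, swap a[0],a[0] (no change) → [-4,-2,-3,-7,-1,-10,5,7,2,4,-6,3]
j=1: a[1]=-2 ≤ 3 → i=1, swap a[1],a[1] (no change) → [-4,-2,-3,-7,-1,-10,5,7,2,4,-6,3]
j=2: a[2]=-3 ≤ 3 → i=2, swap a[2],a[2] (no change) → [-4,-2,-3,-7,-1,-10,5,7,2,4,-6,3]
j=3: a[3]=-7 ≤ 3 → i=3, swap a[3],a[3] (no change) → [-4,-2,-3,-7,-1,-10,5,7,2,4,-6,3]
j=4: a[4]=-1 ≤ 3 → i=4, swap a[4],a[4] (no change) → [-4,-2,-3,-7,-1,-10,5,7,2,4,-6,3]
j=5: a[5]=-10 ≤ 3 → i=5, swap a[5],a[5] (no change) → [-4,-2,-3,-7,-1,-10,5,7,2,4,-6,3]
j=6: a[6]=5 > 3 → no swap
j=7: a[7]=7 > 3 → no swap
j=8: a[8]=2 ≤ 3 → i=6, swap a[6],a[8] → [-4,-2,-3,-7,-1,-10,2,7,5,4,-6,3]
j=9: a[9]=4 > 3 → no swap
j=10: a[10]=-6 ≤ 3 → i=7, swap a[7],a[10] → [-4,-2,-3,-7,-1,-10,2,-6,5,4,7,3]
(after j=10) a = [-4,-2,-3,-7,-1,-10,2,-6,5,4,7,3]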